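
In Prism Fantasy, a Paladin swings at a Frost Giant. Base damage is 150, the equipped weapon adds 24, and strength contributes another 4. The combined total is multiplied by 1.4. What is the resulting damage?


Sum base + weapon + str = 150 + 24 + 4 = 178
Multiply by 1.4:
178 * 1.4 = 249.2

249.2 damage


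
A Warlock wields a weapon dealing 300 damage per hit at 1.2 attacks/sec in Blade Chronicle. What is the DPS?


DPS = damage * attack_speed
= 300 * 1.2
= 360.0

360.0 DPS


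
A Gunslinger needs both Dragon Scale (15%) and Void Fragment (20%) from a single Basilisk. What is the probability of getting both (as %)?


For independent events, P(both) = P(A) * P(B)
= 15% * 20%
= 300 / 100 %
= 3.0%

3.0%


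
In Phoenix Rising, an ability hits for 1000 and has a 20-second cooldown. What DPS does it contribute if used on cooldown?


DPS = damage / cooldown
= 1000 / 20
= 50.00

50.00 DPS


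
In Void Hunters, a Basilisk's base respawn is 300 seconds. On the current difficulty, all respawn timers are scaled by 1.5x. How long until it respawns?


Respawn time = base * multiplier
= 300 * 1.5
= 450.0 seconds

450.0 seconds


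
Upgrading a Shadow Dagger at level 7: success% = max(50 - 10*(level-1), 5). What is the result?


raw_rate = 50 - 10 * (7 - 1)
= 50 - 10 * 6
= 50 - 60
= -10
Apply floor: max(-10, 5) = 5%

5%


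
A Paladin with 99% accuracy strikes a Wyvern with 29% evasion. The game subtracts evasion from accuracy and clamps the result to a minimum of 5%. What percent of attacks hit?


accuracy - evasion = 99 - 29 = 70
Apply floor: max(70, 5) = 70
Hit chance = 70%

70%


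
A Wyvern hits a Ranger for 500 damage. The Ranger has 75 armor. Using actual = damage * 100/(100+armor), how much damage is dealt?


actual = 500 * 100 / (100 + 75)
= 500 * 100 / 175
= 50000 / 175
= 285.71

285.71 damage


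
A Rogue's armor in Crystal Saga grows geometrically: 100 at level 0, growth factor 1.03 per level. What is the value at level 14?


value = base * growth^level
= 100 * 1.03^14
= 100 * 1.51259
= 151.26

151.26 armor


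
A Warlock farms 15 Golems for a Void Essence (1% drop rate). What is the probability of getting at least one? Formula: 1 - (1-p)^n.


P(at least one) = 1 - P(none) = 1 - (1-p)^n
p = 1/100 = 0.01
1 - p = 0.99
(1 - p)^15 = 0.99^15 = 0.860058
P(at least one) = 1 - 0.860058 = 0.1399

0.1399


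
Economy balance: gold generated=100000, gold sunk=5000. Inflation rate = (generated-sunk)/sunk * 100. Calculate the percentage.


Net gold = 100000 - 5000 = 95000
Inflation rate = net / sunk * 100 = 95000 / 5000 * 100
= 19.0 * 100
= 1900.00%

1900.00%


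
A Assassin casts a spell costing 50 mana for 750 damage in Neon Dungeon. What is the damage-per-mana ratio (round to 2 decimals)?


Efficiency = damage / mana
= 750 / 50
= 15.00

15.00 dmg/mana


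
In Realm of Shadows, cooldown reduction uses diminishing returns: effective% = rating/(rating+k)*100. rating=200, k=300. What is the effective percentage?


effective% = rating / (rating + k) * 100
= 200 / (200 + 300) * 100
= 200 / 500 * 100
= 0.4 * 100
= 40.00%

40.00%


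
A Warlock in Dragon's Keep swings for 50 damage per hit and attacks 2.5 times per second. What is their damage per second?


DPS = damage * attack_speed
= 50 * 2.5
= 125.0

125.0 DPS


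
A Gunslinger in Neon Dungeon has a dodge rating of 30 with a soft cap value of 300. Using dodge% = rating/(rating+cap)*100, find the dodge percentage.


dodge% = 30 / (30 + 300) * 100
= 30 / 330 * 100
= 0.090909 * 100
= 9.09%

9.09%


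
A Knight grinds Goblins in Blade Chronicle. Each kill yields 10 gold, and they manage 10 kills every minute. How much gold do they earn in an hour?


Gold per minute = 10 * 10 = 100
Gold per hour = 100 * 60 = 6000

6000 gold/hour


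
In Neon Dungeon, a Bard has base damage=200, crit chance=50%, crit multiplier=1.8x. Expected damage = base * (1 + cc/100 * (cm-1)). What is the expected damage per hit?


E[dmg] = base * (1 + crit_chance * (crit_mult - 1))
cc as decimal = 50/100 = 0.5
cm - 1 = 1.8 - 1 = 0.8
Bonus factor = 0.5 * 0.8 = 0.4
Total multiplier = 1 + 0.4 = 1.4
Expected damage = 200 * 1.4 = 280.00

280.00 damage


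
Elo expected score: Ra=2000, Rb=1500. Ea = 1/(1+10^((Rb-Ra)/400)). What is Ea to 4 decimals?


Elo expected score: Ea = 1/(1 + 10^((Rb-Ra)/400))
Rb - Ra = 1500 - 2000 = -500
(Rb-Ra)/400 = -500/400 = -1.25
10^-1.25 = 0.056234
Ea = 1/(1 + 0.056234) = 1/1.056234 = 0.9468

0.9468


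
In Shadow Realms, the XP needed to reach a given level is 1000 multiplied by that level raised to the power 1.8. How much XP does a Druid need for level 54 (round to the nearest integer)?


XP = 1000 * level^1.8
Substitute level = 54:
XP = 1000 * 54^1.8
= 1000 * 1313.1332
= 1313133

1313133 XP


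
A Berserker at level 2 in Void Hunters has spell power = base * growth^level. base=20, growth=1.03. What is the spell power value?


value = base * growth^level
= 20 * 1.03^2
= 20 * 1.0609
= 21.22

21.22 spell power


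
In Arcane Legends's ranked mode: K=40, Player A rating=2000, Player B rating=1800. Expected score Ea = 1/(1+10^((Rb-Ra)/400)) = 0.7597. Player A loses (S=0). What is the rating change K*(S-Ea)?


Elo update: delta = K * (S - Ea), where S = 0 (loses)
S - Ea = 0 - 0.7597 = -0.7597
Rating change = 40 * -0.7597
= -30.39

-30.39 rating points


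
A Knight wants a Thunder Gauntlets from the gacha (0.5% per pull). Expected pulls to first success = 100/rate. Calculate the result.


Expected pulls for a geometric distribution = 1/p = 100 / rate%
= 100 / 0.5
= 200.0

200.0 pulls


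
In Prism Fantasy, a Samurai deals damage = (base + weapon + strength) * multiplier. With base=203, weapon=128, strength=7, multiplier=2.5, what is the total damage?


Sum base + weapon + str = 203 + 128 + 7 = 338
Multiply by 2.5:
338 * 2.5 = 845.0

845.0 damage


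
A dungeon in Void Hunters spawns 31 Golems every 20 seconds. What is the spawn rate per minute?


Spawns per minute = count * (60 / interval)
= 31 * (60 / 20)
= 31 * 3.0
= 93.0

93.0 per minute


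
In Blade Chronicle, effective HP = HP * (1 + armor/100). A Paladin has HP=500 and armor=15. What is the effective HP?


EHP = 500 * (1 + 15/100)
= 500 * (1 + 0.15)
= 500 * 1.15
= 575.0

575.0 EHP


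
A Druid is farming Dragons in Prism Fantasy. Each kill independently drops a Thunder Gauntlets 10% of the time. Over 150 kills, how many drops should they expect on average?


Expected drops = kills * (drop_rate / 100)
= 150 * (10 / 100)
= 150 * 0.1
= 15.0

15.0 drops


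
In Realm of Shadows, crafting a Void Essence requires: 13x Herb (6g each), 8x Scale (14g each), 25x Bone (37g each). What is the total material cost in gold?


Cost breakdown:
  Herb: 13 * 6 = 78
  Scale: 8 * 14 = 112
  Bone: 25 * 37 = 925
Total = 78 + 112 + 925 = 1115

1115 gold


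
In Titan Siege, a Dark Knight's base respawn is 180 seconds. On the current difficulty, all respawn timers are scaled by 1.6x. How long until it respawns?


Respawn time = base * multiplier
= 180 * 1.6
= 288.0 seconds

288.0 seconds


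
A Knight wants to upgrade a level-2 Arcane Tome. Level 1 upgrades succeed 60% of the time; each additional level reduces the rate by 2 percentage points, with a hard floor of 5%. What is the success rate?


raw_rate = 60 - 2 * (2 - 1)
= 60 - 2 * 1
= 60 - 2
= 58
Apply floor: max(58, 5) = 58%

58%


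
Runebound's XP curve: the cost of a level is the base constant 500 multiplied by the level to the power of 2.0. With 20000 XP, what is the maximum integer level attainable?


XP = 500 * level^2.0, so level = (XP / 500)^(1/2.0)
= (20000 / 500)^(1/2.0)
= 40.0^0.5
= 6.3246
Floor: level = 6

level 6


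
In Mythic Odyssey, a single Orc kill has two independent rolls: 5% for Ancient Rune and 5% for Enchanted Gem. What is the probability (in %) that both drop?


For independent events, P(both) = P(A) * P(B)
= 5% * 5%
= 25 / 100 %
= 0.25%

0.25%


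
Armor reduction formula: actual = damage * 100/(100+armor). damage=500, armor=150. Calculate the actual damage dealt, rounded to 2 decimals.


actual = 500 * 100 / (100 + 150)
= 500 * 100 / 250
= 50000 / 250
= 200.00

200.00 damage


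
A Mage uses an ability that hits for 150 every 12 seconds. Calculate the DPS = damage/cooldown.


DPS = damage / cooldown
= 150 / 12
= 12.50

12.50 DPS


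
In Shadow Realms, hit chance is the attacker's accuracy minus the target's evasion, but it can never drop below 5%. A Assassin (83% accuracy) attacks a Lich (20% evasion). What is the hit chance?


accuracy - evasion = 83 - 20 = 63
Apply floor: max(63, 5) = 63
Hit chance = 63%

63%


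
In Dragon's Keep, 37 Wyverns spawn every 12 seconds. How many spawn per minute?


Spawns per minute = count * (60 / interval)
= 37 * (60 / 12)
= 37 * 5.0
= 185.0

185.0 per minute


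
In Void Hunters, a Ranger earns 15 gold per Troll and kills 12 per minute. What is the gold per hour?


Gold per minute = 15 * 12 = 180
Gold per hour = 180 * 60 = 10800

10800 gold/hour


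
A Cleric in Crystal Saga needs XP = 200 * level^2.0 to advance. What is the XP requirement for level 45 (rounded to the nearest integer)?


XP = 200 * level^2.0
Substitute level = 45:
XP = 200 * 45^2.0
= 200 * 2025.0
= 405000

405000 XP


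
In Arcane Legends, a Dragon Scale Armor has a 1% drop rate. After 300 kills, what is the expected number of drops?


Expected drops = kills * (drop_rate / 100)
= 300 * (1 / 100)
= 300 * 0.01
= 3.0

3.0 drops


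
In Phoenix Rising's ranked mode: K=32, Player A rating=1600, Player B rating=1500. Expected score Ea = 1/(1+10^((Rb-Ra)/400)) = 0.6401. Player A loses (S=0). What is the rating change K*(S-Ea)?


Elo update: delta = K * (S - Ea), where S = 0 (loses)
S - Ea = 0 - 0.6401 = -0.6401
Rating change = 32 * -0.6401
= -20.48

-20.48 rating points


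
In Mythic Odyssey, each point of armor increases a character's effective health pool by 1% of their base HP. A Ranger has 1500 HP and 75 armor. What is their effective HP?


EHP = 1500 * (1 + 75/100)
= 1500 * (1 + 0.75)
= 1500 * 1.75
= 2625.0

2625.0 EHP


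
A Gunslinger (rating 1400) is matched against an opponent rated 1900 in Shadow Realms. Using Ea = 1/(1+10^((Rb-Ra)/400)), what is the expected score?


Elo expected score: Ea = 1/(1 + 10^((Rb-Ra)/400))
Rb - Ra = 1900 - 1400 = 500
(Rb-Ra)/400 = 500/400 = 1.25
10^1.25 = 17.782794
Ea = 1/(1 + 17.782794) = 1/18.782794 = 0.0532

0.0532


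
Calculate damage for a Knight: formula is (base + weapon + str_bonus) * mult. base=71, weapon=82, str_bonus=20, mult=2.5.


Sum base + weapon + str = 71 + 82 + 20 = 173
Multiply by 2.5:
173 * 2.5 = 432.5

432.5 damage


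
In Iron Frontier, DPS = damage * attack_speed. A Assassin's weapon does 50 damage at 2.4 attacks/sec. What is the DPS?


DPS = damage * attack_speed
= 50 * 2.4
= 120.0

120.0 DPS


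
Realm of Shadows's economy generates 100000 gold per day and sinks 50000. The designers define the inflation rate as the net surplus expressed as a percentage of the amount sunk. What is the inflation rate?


Net gold = 100000 - 50000 = 50000
Inflation rate = net / sunk * 100 = 50000 / 50000 * 100
= 1.0 * 100
= 100.00%

100.00%


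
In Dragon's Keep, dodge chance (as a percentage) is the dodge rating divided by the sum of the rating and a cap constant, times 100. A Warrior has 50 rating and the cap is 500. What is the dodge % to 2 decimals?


dodge% = 50 / (50 + 500) * 100
= 50 / 550 * 100
= 0.090909 * 100
= 9.09%

9.09%


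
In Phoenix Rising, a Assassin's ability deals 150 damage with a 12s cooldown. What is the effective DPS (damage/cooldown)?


DPS = damage / cooldown
= 150 / 12
= 12.50

12.50 DPS


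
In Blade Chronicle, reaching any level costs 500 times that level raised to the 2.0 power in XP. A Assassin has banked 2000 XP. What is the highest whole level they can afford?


XP = 500 * level^2.0, so level = (XP / 500)^(1/2.0)
= (2000 / 500)^(1/2.0)
= 4.0^0.5
= 2.0
Floor: level = 2

level 2


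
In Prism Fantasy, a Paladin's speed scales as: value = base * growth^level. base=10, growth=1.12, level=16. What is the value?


value = base * growth^level
= 10 * 1.12^16
= 10 * 6.130394
= 61.30

61.30 speed


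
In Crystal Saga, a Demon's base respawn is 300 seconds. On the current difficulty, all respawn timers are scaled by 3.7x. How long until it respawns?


Respawn time = base * multiplier
= 300 * 3.7
= 1110.0 seconds

1110.0 seconds


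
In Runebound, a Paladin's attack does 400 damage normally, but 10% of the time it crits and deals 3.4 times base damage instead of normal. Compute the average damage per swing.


E[dmg] = base * (1 + crit_chance * (crit_mult - 1))
cc as decimal = 10/100 = 0.1
cm - 1 = 3.4 - 1 = 2.4
Bonus factor = 0.1 * 2.4 = 0.24
Total multiplier = 1 + 0.24 = 1.24
Expected damage = 400 * 1.24 = 496.00

496.00 damage


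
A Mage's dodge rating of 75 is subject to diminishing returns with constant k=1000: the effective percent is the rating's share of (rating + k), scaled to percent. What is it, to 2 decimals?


effective% = rating / (rating + k) * 100
= 75 / (75 + 1000) * 100
= 75 / 1075 * 100
= 0.069767 * 100
= 6.98%

6.98%


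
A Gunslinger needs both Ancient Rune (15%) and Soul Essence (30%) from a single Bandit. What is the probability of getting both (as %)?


For independent events, P(both) = P(A) * P(B)
= 15% * 30%
= 450 / 100 %
= 4.5%

4.5%


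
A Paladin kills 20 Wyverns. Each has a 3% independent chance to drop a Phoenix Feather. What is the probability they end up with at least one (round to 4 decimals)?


P(at least one) = 1 - P(none) = 1 - (1-p)^n
p = 3/100 = 0.03
1 - p = 0.97
(1 - p)^20 = 0.97^20 = 0.543794
P(at least one) = 1 - 0.543794 = 0.4562

0.4562


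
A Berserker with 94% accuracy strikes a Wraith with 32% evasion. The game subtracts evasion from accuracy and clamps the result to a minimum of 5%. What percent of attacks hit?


accuracy - evasion = 94 - 32 = 62
Apply floor: max(62, 5) = 62
Hit chance = 62%

62%


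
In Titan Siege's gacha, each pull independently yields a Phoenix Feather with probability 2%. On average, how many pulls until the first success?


Expected pulls for a geometric distribution = 1/p = 100 / rate%
= 100 / 2
= 50.0

50.0 pulls


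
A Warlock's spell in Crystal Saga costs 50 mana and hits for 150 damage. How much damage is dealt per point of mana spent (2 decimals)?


Efficiency = damage / mana
= 150 / 50
= 3.00

3.00 dmg/mana


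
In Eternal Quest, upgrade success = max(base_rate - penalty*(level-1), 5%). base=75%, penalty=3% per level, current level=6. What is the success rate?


raw_rate = 75 - 3 * (6 - 1)
= 75 - 3 * 5
= 75 - 15
= 60
Apply floor: max(60, 5) = 60%

60%


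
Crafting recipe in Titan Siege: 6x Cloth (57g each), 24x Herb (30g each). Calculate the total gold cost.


Cost breakdown:
  Cloth: 6 * 57 = 342
  Herb: 24 * 30 = 720
Total = 342 + 720 = 1062

1062 gold


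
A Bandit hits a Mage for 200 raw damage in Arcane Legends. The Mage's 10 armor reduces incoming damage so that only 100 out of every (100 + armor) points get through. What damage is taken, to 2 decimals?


actual = 200 * 100 / (100 + 10)
= 200 * 100 / 110
= 20000 / 110
= 181.82

181.82 damage


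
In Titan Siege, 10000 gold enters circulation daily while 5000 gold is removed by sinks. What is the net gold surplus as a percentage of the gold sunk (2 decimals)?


Net gold = 10000 - 5000 = 5000
Inflation rate = net / sunk * 100 = 5000 / 5000 * 100
= 1.0 * 100
= 100.00%

100.00%


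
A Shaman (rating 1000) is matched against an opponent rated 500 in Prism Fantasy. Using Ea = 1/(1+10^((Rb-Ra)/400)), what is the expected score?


Elo expected score: Ea = 1/(1 + 10^((Rb-Ra)/400))
Rb - Ra = 500 - 1000 = -500
(Rb-Ra)/400 = -500/400 = -1.25
10^-1.25 = 0.056234
Ea = 1/(1 + 0.056234) = 1/1.056234 = 0.9468

0.9468


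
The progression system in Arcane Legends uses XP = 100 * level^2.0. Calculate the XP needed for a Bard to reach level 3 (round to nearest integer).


XP = 100 * level^2.0
Substitute level = 3:
XP = 100 * 3^2.0
= 100 * 9.0
= 900

900 XP


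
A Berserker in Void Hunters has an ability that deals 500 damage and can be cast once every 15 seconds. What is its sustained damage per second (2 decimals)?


DPS = damage / cooldown
= 500 / 15
= 33.33

33.33 DPS


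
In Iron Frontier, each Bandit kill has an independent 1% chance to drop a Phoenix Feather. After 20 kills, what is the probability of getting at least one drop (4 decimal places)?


P(at least one) = 1 - P(none) = 1 - (1-p)^n
p = 1/100 = 0.01
1 - p = 0.99
(1 - p)^20 = 0.99^20 = 0.817907
P(at least one) = 1 - 0.817907 = 0.1821

0.1821


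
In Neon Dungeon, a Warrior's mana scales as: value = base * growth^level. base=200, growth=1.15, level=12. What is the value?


value = base * growth^level
= 200 * 1.15^12
= 200 * 5.35025
= 1070.05

1070.05 mana


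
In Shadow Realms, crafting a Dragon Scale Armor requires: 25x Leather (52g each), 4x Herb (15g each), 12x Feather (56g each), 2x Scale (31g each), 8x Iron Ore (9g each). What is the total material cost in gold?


Cost breakdown:
  Leather: 25 * 52 = 1300
  Herb: 4 * 15 = 60
  Feather: 12 * 56 = 672
  Scale: 2 * 31 = 62
  Iron Ore: 8 * 9 = 72
Total = 1300 + 60 + 672 + 62 + 72 = 2166

2166 gold


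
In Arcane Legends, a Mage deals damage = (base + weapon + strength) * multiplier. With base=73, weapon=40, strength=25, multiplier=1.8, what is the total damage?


Sum base + weapon + str = 73 + 40 + 25 = 138
Multiply by 1.8:
138 * 1.8 = 248.4

248.4 damage


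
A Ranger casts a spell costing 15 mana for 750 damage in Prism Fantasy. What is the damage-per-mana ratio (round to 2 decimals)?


Efficiency = damage / mana
= 750 / 15
= 50.00

50.00 dmg/mana


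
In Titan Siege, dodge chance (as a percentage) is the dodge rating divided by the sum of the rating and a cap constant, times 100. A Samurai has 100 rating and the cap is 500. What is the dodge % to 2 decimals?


dodge% = 100 / (100 + 500) * 100
= 100 / 600 * 100
= 0.166667 * 100
= 16.67%

16.67%


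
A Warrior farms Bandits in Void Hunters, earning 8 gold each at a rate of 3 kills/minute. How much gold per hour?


Gold per minute = 8 * 3 = 24
Gold per hour = 24 * 60 = 1440

1440 gold/hour


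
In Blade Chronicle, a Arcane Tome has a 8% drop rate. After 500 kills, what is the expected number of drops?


Expected drops = kills * (drop_rate / 100)
= 500 * (8 / 100)
= 500 * 0.08
= 40.0

40.0 drops


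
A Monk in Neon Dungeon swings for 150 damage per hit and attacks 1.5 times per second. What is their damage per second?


DPS = damage * attack_speed
= 150 * 1.5
= 225.0

225.0 DPS


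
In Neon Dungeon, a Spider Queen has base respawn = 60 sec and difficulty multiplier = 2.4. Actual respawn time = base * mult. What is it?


Respawn time = base * multiplier
= 60 * 2.4
= 144.0 seconds

144.0 seconds


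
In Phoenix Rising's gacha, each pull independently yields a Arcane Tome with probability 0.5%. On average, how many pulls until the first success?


Expected pulls for a geometric distribution = 1/p = 100 / rate%
= 100 / 0.5
= 200.0

200.0 pulls


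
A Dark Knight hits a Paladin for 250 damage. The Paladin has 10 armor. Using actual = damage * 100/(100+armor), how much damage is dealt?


actual = 250 * 100 / (100 + 10)
= 250 * 100 / 110
= 25000 / 110
= 227.27

227.27 damage


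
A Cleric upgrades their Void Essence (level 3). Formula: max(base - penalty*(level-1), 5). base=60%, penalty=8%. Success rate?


raw_rate = 60 - 8 * (3 - 1)
= 60 - 8 * 2
= 60 - 16
= 44
Apply floor: max(44, 5) = 44%

44%


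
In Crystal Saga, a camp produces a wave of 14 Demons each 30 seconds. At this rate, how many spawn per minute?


Spawns per minute = count * (60 / interval)
= 14 * (60 / 30)
= 14 * 2.0
= 28.0

28.0 per minute


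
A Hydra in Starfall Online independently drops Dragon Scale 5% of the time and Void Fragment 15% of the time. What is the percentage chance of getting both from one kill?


For independent events, P(both) = P(A) * P(B)
= 5% * 15%
= 75 / 100 %
= 0.75%

0.75%


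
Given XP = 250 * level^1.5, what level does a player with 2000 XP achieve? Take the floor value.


XP = 250 * level^1.5, so level = (XP / 250)^(1/1.5)
= (2000 / 250)^(1/1.5)
= 8.0^0.6667
= 4.0
Floor: level = 4

level 4


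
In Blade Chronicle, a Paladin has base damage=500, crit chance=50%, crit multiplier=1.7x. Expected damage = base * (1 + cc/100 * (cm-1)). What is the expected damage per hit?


E[dmg] = base * (1 + crit_chance * (crit_mult - 1))
cc as decimal = 50/100 = 0.5
cm - 1 = 1.7 - 1 = 0.7
Bonus factor = 0.5 * 0.7 = 0.35
Total multiplier = 1 + 0.35 = 1.35
Expected damage = 500 * 1.35 = 675.00

675.00 damage


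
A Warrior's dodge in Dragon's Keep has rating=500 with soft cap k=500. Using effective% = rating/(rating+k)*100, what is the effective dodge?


effective% = rating / (rating + k) * 100
= 500 / (500 + 500) * 100
= 500 / 1000 * 100
= 0.5 * 100
= 50.00%

50.00%


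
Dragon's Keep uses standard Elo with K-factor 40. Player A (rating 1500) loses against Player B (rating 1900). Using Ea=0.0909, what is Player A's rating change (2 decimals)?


Elo update: delta = K * (S - Ea), where S = 0 (loses)
S - Ea = 0 - 0.0909 = -0.0909
Rating change = 40 * -0.0909
= -3.64

-3.64 rating points


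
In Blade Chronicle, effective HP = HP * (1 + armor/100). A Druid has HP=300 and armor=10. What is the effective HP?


EHP = 300 * (1 + 10/100)
= 300 * (1 + 0.1)
= 300 * 1.1
= 330.0

330.0 EHP


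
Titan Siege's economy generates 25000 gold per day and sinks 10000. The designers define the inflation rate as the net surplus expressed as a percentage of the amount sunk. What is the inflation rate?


Net gold = 25000 - 10000 = 15000
Inflation rate = net / sunk * 100 = 15000 / 10000 * 100
= 1.5 * 100
= 150.00%

150.00%


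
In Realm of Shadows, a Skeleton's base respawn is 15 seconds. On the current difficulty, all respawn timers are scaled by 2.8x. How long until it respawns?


Respawn time = base * multiplier
= 15 * 2.8
= 42.0 seconds

42.0 seconds


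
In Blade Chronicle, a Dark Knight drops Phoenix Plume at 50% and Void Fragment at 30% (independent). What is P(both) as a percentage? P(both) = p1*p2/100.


For independent events, P(both) = P(A) * P(B)
= 50% * 30%
= 1500 / 100 %
= 15.0%

15.0%


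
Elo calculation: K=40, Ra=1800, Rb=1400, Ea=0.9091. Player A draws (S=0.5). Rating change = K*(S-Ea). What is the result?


Elo update: delta = K * (S - Ea), where S = 0.5 (draws)
S - Ea = 0.5 - 0.9091 = -0.4091
Rating change = 40 * -0.4091
= -16.36

-16.36 rating points


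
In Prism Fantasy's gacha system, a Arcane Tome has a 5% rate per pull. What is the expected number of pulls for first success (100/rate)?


Expected pulls for a geometric distribution = 1/p = 100 / rate%
= 100 / 5
= 20.0

20.0 pulls


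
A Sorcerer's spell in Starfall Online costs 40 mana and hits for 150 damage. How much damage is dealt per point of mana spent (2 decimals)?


Efficiency = damage / mana
= 150 / 40
= 3.75

3.75 dmg/mana


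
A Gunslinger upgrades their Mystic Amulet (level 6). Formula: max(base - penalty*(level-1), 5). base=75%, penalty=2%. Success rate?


raw_rate = 75 - 2 * (6 - 1)
= 75 - 2 * 5
= 75 - 10
= 65
Apply floor: max(65, 5) = 65%

65%


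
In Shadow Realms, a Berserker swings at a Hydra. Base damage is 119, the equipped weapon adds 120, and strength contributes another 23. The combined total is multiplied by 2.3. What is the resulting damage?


Sum base + weapon + str = 119 + 120 + 23 = 262
Multiply by 2.3:
262 * 2.3 = 602.6

602.6 damage


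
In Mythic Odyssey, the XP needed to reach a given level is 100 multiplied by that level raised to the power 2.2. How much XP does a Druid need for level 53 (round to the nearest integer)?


XP = 100 * level^2.2
Substitute level = 53:
XP = 100 * 53^2.2
= 100 * 6214.5103
= 621451

621451 XP


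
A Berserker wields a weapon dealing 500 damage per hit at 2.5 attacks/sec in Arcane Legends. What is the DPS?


DPS = damage * attack_speed
= 500 * 2.5
= 1250.0

1250.0 DPS


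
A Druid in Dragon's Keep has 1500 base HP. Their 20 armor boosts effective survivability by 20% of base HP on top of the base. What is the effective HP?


EHP = 1500 * (1 + 20/100)
= 1500 * (1 + 0.2)
= 1500 * 1.2
= 1800.0

1800.0 EHP


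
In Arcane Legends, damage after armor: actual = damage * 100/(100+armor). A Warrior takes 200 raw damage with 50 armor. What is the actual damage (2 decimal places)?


actual = 200 * 100 / (100 + 50)
= 200 * 100 / 150
= 20000 / 150
= 133.33

133.33 damage


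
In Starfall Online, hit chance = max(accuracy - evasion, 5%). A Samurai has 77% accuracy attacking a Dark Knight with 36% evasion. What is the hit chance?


accuracy - evasion = 77 - 36 = 41
Apply floor: max(41, 5) = 41
Hit chance = 41%

41%


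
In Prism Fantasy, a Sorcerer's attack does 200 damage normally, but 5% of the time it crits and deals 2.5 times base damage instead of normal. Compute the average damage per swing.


E[dmg] = base * (1 + crit_chance * (crit_mult - 1))
cc as decimal = 5/100 = 0.05
cm - 1 = 2.5 - 1 = 1.5
Bonus factor = 0.05 * 1.5 = 0.075
Total multiplier = 1 + 0.075 = 1.075
Expected damage = 200 * 1.075 = 215.00

215.00 damage


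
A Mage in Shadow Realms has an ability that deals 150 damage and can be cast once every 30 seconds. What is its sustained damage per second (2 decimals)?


DPS = damage / cooldown
= 150 / 30
= 5.00

5.00 DPS


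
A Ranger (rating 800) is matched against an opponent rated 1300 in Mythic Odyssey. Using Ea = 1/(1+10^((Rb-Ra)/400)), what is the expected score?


Elo expected score: Ea = 1/(1 + 10^((Rb-Ra)/400))
Rb - Ra = 1300 - 800 = 500
(Rb-Ra)/400 = 500/400 = 1.25
10^1.25 = 17.782794
Ea = 1/(1 + 17.782794) = 1/18.782794 = 0.0532

0.0532


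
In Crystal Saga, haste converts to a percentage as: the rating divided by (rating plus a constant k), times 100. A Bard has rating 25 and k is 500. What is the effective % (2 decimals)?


effective% = rating / (rating + k) * 100
= 25 / (25 + 500) * 100
= 25 / 525 * 100
= 0.047619 * 100
= 4.76%

4.76%


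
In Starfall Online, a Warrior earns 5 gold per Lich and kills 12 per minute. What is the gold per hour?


Gold per minute = 5 * 12 = 60
Gold per hour = 60 * 60 = 3600

3600 gold/hour


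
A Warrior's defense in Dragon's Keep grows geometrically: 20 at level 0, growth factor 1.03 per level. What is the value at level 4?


value = base * growth^level
= 20 * 1.03^4
= 20 * 1.125509
= 22.51

22.51 defense


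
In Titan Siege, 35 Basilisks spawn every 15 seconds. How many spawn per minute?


Spawns per minute = count * (60 / interval)
= 35 * (60 / 15)
= 35 * 4.0
= 140.0

140.0 per minute


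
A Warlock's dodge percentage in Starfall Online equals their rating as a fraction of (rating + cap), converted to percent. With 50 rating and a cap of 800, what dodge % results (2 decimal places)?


dodge% = 50 / (50 + 800) * 100
= 50 / 850 * 100
= 0.058824 * 100
= 5.88%

5.88%


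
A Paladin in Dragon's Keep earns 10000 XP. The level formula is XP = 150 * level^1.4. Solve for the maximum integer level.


XP = 150 * level^1.4, so level = (XP / 150)^(1/1.4)
= (10000 / 150)^(1/1.4)
= 66.6667^0.7143
= 20.0813
Floor: level = 20

level 20


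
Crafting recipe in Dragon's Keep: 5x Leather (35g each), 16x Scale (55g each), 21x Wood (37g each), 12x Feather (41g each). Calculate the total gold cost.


Cost breakdown:
  Leather: 5 * 35 = 175
  Scale: 16 * 55 = 880
  Wood: 21 * 37 = 777
  Feather: 12 * 41 = 492
Total = 175 + 880 + 777 + 492 = 2324

2324 gold


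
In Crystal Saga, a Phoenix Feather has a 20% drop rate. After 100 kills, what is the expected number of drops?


Expected drops = kills * (drop_rate / 100)
= 100 * (20 / 100)
= 100 * 0.2
= 20.0

20.0 drops


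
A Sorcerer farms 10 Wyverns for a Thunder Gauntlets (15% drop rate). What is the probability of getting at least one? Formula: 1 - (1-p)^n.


P(at least one) = 1 - P(none) = 1 - (1-p)^n
p = 15/100 = 0.15
1 - p = 0.85
(1 - p)^10 = 0.85^10 = 0.196874
P(at least one) = 1 - 0.196874 = 0.8031

0.8031


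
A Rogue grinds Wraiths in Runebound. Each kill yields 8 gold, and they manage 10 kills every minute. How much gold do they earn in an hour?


Gold per minute = 8 * 10 = 80
Gold per hour = 80 * 60 = 4800

4800 gold/hour


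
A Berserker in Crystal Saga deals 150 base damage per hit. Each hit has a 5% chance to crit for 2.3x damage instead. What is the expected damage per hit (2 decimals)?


E[dmg] = base * (1 + crit_chance * (crit_mult - 1))
cc as decimal = 5/100 = 0.05
cm - 1 = 2.3 - 1 = 1.3
Bonus factor = 0.05 * 1.3 = 0.065
Total multiplier = 1 + 0.065 = 1.065
Expected damage = 150 * 1.065 = 159.75

159.75 damage


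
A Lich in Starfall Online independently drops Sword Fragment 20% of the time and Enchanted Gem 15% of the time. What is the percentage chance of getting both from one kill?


For independent events, P(both) = P(A) * P(B)
= 20% * 15%
= 300 / 100 %
= 3.0%

3.0%


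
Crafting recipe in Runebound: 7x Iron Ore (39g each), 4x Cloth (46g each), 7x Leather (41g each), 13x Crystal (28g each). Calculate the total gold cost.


Cost breakdown:
  Iron Ore: 7 * 39 = 273
  Cloth: 4 * 46 = 184
  Leather: 7 * 41 = 287
  Crystal: 13 * 28 = 364
Total = 273 + 184 + 287 + 364 = 1108

1108 gold


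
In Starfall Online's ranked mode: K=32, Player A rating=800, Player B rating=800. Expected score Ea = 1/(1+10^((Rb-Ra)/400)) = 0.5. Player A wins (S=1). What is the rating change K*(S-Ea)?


Elo update: delta = K * (S - Ea), where S = 1 (wins)
S - Ea = 1 - 0.5 = 0.5
Rating change = 32 * 0.5
= 16.00

16.00 rating points


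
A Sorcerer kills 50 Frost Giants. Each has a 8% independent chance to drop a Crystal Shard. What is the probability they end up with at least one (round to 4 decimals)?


P(at least one) = 1 - P(none) = 1 - (1-p)^n
p = 8/100 = 0.08
1 - p = 0.92
(1 - p)^50 = 0.92^50 = 0.015466
P(at least one) = 1 - 0.015466 = 0.9845

0.9845


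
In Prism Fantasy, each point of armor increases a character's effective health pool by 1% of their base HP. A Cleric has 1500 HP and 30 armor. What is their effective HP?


EHP = 1500 * (1 + 30/100)
= 1500 * (1 + 0.3)
= 1500 * 1.3
= 1950.0

1950.0 EHP


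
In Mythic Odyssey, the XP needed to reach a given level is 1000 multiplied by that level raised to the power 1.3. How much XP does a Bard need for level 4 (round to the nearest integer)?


XP = 1000 * level^1.3
Substitute level = 4:
XP = 1000 * 4^1.3
= 1000 * 6.0629
= 6063

6063 XP


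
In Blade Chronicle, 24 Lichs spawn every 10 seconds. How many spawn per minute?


Spawns per minute = count * (60 / interval)
= 24 * (60 / 10)
= 24 * 6.0
= 144.0

144.0 per minute


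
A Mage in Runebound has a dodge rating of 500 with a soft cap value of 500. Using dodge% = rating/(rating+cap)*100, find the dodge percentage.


dodge% = 500 / (500 + 500) * 100
= 500 / 1000 * 100
= 0.5 * 100
= 50.00%

50.00%


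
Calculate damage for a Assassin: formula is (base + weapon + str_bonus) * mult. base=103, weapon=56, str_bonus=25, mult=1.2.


Sum base + weapon + str = 103 + 56 + 25 = 184
Multiply by 1.2:
184 * 1.2 = 220.8

220.8 damage


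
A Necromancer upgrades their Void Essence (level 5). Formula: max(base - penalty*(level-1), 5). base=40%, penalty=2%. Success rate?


raw_rate = 40 - 2 * (5 - 1)
= 40 - 2 * 4
= 40 - 8
= 32
Apply floor: max(32, 5) = 32%

32%


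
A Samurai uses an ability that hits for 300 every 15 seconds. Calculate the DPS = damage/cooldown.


DPS = damage / cooldown
= 300 / 15
= 20.00

20.00 DPS


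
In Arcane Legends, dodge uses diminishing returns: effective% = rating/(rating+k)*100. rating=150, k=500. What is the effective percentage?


effective% = rating / (rating + k) * 100
= 150 / (150 + 500) * 100
= 150 / 650 * 100
= 0.230769 * 100
= 23.08%

23.08%


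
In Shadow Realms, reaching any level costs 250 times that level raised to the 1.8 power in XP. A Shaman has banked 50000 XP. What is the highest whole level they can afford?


XP = 250 * level^1.8, so level = (XP / 250)^(1/1.8)
= (50000 / 250)^(1/1.8)
= 200.0^0.5556
= 18.9824
Floor: level = 18

level 18


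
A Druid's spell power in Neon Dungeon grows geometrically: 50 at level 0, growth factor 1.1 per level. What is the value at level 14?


value = base * growth^level
= 50 * 1.1^14
= 50 * 3.797498
= 189.87

189.87 spell power


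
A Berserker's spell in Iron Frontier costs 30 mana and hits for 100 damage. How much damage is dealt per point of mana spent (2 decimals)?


Efficiency = damage / mana
= 100 / 30
= 3.33

3.33 dmg/mana


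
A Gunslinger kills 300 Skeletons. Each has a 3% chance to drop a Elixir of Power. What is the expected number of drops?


Expected drops = kills * (drop_rate / 100)
= 300 * (3 / 100)
= 300 * 0.03
= 9.0

9.0 drops


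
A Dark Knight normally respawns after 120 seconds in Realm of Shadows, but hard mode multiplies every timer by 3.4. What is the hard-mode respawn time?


Respawn time = base * multiplier
= 120 * 3.4
= 408.0 seconds

408.0 seconds


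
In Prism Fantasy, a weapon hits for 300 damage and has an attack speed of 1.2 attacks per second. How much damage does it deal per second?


DPS = damage * attack_speed
= 300 * 1.2
= 360.0

360.0 DPS


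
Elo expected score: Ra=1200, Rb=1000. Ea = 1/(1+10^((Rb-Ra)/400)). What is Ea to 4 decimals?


Elo expected score: Ea = 1/(1 + 10^((Rb-Ra)/400))
Rb - Ra = 1000 - 1200 = -200
(Rb-Ra)/400 = -200/400 = -0.5
10^-0.5 = 0.316228
Ea = 1/(1 + 0.316228) = 1/1.316228 = 0.7597

0.7597


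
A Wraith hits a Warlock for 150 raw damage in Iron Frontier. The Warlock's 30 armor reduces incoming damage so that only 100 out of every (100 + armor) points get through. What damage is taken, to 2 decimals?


actual = 150 * 100 / (100 + 30)
= 150 * 100 / 130
= 15000 / 130
= 115.38

115.38 damage


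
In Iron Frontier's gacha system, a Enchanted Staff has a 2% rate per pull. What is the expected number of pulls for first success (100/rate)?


Expected pulls for a geometric distribution = 1/p = 100 / rate%
= 100 / 2
= 50.0

50.0 pulls


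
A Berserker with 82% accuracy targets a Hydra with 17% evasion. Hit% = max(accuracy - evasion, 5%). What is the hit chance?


accuracy - evasion = 82 - 17 = 65
Apply floor: max(65, 5) = 65
Hit chance = 65%

65%


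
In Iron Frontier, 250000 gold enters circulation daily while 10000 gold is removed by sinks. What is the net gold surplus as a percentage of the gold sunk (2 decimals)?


Net gold = 250000 - 10000 = 240000
Inflation rate = net / sunk * 100 = 240000 / 10000 * 100
= 24.0 * 100
= 2400.00%

2400.00%


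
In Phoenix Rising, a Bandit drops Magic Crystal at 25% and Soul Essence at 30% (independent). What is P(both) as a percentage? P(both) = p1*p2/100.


For independent events, P(both) = P(A) * P(B)
= 25% * 30%
= 750 / 100 %
= 7.5%

7.5%


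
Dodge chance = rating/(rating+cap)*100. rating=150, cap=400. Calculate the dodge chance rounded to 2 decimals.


dodge% = 150 / (150 + 400) * 100
= 150 / 550 * 100
= 0.272727 * 100
= 27.27%

27.27%


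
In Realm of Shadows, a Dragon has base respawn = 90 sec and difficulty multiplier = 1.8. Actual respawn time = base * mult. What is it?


Respawn time = base * multiplier
= 90 * 1.8
= 162.0 seconds

162.0 seconds


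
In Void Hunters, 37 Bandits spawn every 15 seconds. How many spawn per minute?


Spawns per minute = count * (60 / interval)
= 37 * (60 / 15)
= 37 * 4.0
= 148.0

148.0 per minute


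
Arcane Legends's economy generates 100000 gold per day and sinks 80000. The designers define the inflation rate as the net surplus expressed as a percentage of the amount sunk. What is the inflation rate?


Net gold = 100000 - 80000 = 20000
Inflation rate = net / sunk * 100 = 20000 / 80000 * 100
= 0.25 * 100
= 25.00%

25.00%


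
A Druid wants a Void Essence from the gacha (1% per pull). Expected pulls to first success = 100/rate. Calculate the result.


Expected pulls for a geometric distribution = 1/p = 100 / rate%
= 100 / 1
= 100.0

100.0 pulls


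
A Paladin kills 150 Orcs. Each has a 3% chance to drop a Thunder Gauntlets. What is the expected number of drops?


Expected drops = kills * (drop_rate / 100)
= 150 * (3 / 100)
= 150 * 0.03
= 4.5

4.5 drops


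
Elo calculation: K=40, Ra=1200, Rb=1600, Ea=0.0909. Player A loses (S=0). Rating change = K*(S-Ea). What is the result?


Elo update: delta = K * (S - Ea), where S = 0 (loses)
S - Ea = 0 - 0.0909 = -0.0909
Rating change = 40 * -0.0909
= -3.64

-3.64 rating points


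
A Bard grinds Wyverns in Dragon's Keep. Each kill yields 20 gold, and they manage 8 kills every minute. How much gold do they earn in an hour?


Gold per minute = 20 * 8 = 160
Gold per hour = 160 * 60 = 9600

9600 gold/hour


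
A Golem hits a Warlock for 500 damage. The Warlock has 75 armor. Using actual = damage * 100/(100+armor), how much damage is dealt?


actual = 500 * 100 / (100 + 75)
= 500 * 100 / 175
= 50000 / 175
= 285.71

285.71 damage


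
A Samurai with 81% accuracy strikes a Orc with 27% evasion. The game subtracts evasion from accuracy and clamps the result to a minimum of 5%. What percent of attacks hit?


accuracy - evasion = 81 - 27 = 54
Apply floor: max(54, 5) = 54
Hit chance = 54%

54%


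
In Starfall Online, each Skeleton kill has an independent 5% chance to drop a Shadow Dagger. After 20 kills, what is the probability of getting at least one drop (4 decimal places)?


P(at least one) = 1 - P(none) = 1 - (1-p)^n
p = 5/100 = 0.05
1 - p = 0.95
(1 - p)^20 = 0.95^20 = 0.358486
P(at least one) = 1 - 0.358486 = 0.6415

0.6415


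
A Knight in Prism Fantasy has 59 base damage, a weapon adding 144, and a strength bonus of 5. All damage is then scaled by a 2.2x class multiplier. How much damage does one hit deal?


Sum base + weapon + str = 59 + 144 + 5 = 208
Multiply by 2.2:
208 * 2.2 = 457.6

457.6 damage


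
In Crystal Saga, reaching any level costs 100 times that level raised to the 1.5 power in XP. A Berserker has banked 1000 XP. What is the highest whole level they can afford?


XP = 100 * level^1.5, so level = (XP / 100)^(1/1.5)
= (1000 / 100)^(1/1.5)
= 10.0^0.6667
= 4.6416
Floor: level = 4

level 4


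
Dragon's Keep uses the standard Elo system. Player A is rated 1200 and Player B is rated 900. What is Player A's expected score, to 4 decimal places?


Elo expected score: Ea = 1/(1 + 10^((Rb-Ra)/400))
Rb - Ra = 900 - 1200 = -300
(Rb-Ra)/400 = -300/400 = -0.75
10^-0.75 = 0.177828
Ea = 1/(1 + 0.177828) = 1/1.177828 = 0.8490

0.8490


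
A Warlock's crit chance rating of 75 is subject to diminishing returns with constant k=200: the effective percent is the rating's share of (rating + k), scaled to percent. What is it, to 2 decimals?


effective% = rating / (rating + k) * 100
= 75 / (75 + 200) * 100
= 75 / 275 * 100
= 0.272727 * 100
= 27.27%

27.27%


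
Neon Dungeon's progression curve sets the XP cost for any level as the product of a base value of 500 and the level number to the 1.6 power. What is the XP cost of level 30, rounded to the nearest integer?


XP = 500 * level^1.6
Substitute level = 30:
XP = 500 * 30^1.6
= 500 * 230.8841
= 115442

115442 XP


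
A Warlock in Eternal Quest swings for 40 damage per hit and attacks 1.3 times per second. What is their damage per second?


DPS = damage * attack_speed
= 40 * 1.3
= 52.0

52.0 DPS


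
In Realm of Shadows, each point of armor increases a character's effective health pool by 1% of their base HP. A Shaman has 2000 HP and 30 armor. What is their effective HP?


EHP = 2000 * (1 + 30/100)
= 2000 * (1 + 0.3)
= 2000 * 1.3
= 2600.0

2600.0 EHP
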